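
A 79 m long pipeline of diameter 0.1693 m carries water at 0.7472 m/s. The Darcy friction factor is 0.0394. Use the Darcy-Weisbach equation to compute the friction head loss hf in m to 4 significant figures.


Approach: apply the Darcy-Weisbach equation, hf = f*(L/D)*(v^2/(2g)).
hf = 0.0394 * (79/0.1693) * (0.7472^2 / (2*9.81))
hf = 0.5232 m
Therefore the friction head loss hf = 0.5232 m.


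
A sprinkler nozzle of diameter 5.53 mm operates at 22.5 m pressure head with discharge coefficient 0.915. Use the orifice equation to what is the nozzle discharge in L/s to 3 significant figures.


Approach: apply the orifice equation, Q = Cd*A*sqrt(2*g*h), A = pi*(d/2)^2.
A = pi*(5.53e-3/2)^2 = 2.4018e-05 m^2
Q = 0.915 * 2.4018e-05 * sqrt(2*9.81*22.5) * 1000 = 0.462 L/s
Therefore the nozzle discharge = 0.462 L/s.


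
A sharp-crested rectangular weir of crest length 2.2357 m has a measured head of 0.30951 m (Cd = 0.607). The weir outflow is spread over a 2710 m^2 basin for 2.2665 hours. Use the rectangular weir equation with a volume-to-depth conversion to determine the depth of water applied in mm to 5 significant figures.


Approach: apply the rectangular weir equation with a volume-to-depth conversion, Q = (2/3)*Cd*L*sqrt(2g)*H^1.5; d = Q*t/A * 1000.
Step 1 — weir discharge:
  Q = (2/3)*0.607*2.2357*sqrt(2*9.81)*0.30951^1.5 = 0.6900372 m^3/s
Step 2 — volume: V = 0.6900372 * 2.2665*3600 = 5630.289 m^3
Step 3 — depth: d = V/A * 1000 = 5630.289/2710 * 1000 = 2077.6 mm
Therefore the depth of water applied = 2077.6 mm.


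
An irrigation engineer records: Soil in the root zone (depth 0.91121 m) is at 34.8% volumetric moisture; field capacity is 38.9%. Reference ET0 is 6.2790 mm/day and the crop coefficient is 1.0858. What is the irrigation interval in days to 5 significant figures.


Approach: apply soil-water budget scheduling, SMD = (FC-theta)/100*depth*1000; ETc = ET0*Kc; interval = SMD/ETc.
Step 1 — soil moisture deficit:
  SMD = (38.9 - 34.8)/100 * 0.91121 * 1000 = 37.35961 mm
Step 2 — daily crop ET (ETc = ET0*Kc):
  ETc = 6.2790 * 1.0858 = 6.817738 mm/day
Step 3 — irrigation interval (SMD/ETc):
  interval = 37.35961 / 6.817738 = 5.4798 days
Therefore the irrigation interval = 5.4798 days.


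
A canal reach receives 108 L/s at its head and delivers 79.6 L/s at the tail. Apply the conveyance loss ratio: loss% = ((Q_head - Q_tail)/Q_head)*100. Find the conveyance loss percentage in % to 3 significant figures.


loss = ((108 - 79.6)/108)*100 = 26.3 %
Therefore the conveyance loss percentage = 26.3 %.


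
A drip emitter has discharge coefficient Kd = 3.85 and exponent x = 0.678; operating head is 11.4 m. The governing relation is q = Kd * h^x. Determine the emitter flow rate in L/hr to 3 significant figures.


q = 3.85 * 11.4^0.678 = 20.0 L/hr
Therefore the emitter flow rate = 20.0 L/hr.


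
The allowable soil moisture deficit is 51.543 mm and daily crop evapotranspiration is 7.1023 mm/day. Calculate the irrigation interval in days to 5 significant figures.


Approach: apply the irrigation interval relation, interval = SMD / ETc.
interval = 51.543 / 7.1023 = 7.2572 days
Therefore the irrigation interval = 7.2572 days.


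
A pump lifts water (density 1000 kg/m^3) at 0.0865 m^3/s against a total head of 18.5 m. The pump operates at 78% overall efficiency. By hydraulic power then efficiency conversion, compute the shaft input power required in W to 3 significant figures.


Approach: apply hydraulic power then efficiency conversion, P = rho*g*Q*H; P_in = P/eta.
Step 1 — hydraulic power (P = rho*g*Q*H):
  P = 1000 * 9.81 * 0.0865 * 18.5 = 15698 W
Step 2 — input power: P_in = P/eta = 15698 / 0.78 = 20100 W
Therefore the shaft input power required = 20100 W.


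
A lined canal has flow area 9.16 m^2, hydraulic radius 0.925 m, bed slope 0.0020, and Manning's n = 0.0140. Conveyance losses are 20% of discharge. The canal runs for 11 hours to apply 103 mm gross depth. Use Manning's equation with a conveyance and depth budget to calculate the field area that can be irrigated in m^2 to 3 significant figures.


Approach: apply Manning's equation with a conveyance and depth budget, Q = (1/n)*A*R^(2/3)*S^(1/2); Q_field = Q*(1-loss); Area = Q_field*t/(d/1000).
Step 1 — canal discharge (Manning's equation):
  Q = (1/0.0140) * 9.16 * 0.925^(2/3) * 0.0020^(1/2) = 27.779 m^3/s
Step 2 — delivered flow: Q_field = 27.779*(1 - 20/100) = 22.223 m^3/s
Step 3 — volume delivered: V = 22.223 * 11*3600 = 880030 m^3
Step 4 — area served: A = V / (depth/1000) = 880030 / 0.103 = 8540000 m^2
Therefore the field area that can be irrigated = 8540000 m^2.


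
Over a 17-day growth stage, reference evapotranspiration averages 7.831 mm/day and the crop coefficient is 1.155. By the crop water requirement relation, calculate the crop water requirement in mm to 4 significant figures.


Approach: apply the crop water requirement relation, CWR = ET0 * Kc * days.
CWR = 7.831 * 1.155 * 17 = 153.8 mm
Therefore the crop water requirement = 153.8 mm.


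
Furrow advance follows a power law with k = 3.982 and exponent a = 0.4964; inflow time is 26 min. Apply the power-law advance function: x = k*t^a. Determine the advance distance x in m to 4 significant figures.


x = 3.982 * 26^0.4964 = 20.07 m
Therefore the advance distance x = 20.07 m.


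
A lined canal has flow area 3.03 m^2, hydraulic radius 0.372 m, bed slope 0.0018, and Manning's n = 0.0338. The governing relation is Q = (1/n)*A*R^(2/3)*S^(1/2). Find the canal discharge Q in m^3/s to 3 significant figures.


Q = (1/0.0338) * 3.03 * 0.372^(2/3) * 0.0018^(1/2) = 1.97 m^3/s
Therefore the canal discharge Q = 1.97 m^3/s.


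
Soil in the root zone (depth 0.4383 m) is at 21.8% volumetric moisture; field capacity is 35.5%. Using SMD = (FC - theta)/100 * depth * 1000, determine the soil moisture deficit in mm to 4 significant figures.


SMD = (35.5 - 21.8)/100 * 0.4383 * 1000 = 60.05 mm
Therefore the soil moisture deficit = 60.05 mm.


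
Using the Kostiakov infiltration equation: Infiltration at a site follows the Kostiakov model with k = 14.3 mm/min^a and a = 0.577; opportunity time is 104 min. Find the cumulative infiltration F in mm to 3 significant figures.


Approach: apply the Kostiakov infiltration equation, F = k*t^a.
F = 14.3 * 104^0.577 = 209 mm
Therefore the cumulative infiltration F = 209 mm.


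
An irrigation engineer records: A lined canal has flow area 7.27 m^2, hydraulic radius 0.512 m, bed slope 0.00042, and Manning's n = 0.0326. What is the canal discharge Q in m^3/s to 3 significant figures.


Approach: apply Manning's equation, Q = (1/n)*A*R^(2/3)*S^(1/2).
Q = (1/0.0326) * 7.27 * 0.512^(2/3) * 0.00042^(1/2) = 2.92 m^3/s
Therefore the canal discharge Q = 2.92 m^3/s.


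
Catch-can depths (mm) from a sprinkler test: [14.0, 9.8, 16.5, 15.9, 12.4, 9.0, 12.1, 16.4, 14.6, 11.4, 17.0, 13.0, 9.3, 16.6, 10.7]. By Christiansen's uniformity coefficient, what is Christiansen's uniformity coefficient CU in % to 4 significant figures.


Approach: apply Christiansen's uniformity coefficient, CU = (1 - mean_abs_deviation/mean)*100.
mean = 13.2467 mm
mean |d_i - mean| = 2.43644 mm
CU = (1 - 2.43644/13.2467)*100 = 81.61 %
Therefore Christiansen's uniformity coefficient CU = 81.61 %.


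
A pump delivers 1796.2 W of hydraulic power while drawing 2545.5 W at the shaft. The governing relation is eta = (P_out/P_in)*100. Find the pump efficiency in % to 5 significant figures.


eta = (1796.2 / 2545.5) * 100 = 70.564 %
Therefore the pump efficiency = 70.564 %.


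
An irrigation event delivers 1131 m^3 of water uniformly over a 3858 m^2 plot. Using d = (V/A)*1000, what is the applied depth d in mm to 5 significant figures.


d = (1131 / 3858) * 1000 = 293.16 mm
Therefore the applied depth d = 293.16 mm.


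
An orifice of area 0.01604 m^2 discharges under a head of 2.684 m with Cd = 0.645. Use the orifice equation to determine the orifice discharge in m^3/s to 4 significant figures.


Approach: apply the orifice equation, Q = Cd*A*sqrt(2*g*h).
Q = 0.645 * 0.01604 * sqrt(2*9.81*2.684) = 0.07508 m^3/s
Therefore the orifice discharge = 0.07508 m^3/s.


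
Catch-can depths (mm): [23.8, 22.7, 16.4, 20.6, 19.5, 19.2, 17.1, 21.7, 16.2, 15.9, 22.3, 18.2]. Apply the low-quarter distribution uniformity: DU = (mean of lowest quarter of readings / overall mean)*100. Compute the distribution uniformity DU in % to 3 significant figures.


sorted lowest 3 of 12: [15.9, 16.2, 16.4] -> mean = 16.167 mm
overall mean = 19.467 mm
DU = (16.167/19.467)*100 = 83.0 %
Therefore the distribution uniformity DU = 83.0 %.


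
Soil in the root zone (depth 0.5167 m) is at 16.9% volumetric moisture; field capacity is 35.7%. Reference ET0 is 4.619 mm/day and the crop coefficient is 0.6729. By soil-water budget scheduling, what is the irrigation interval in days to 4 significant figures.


Approach: apply soil-water budget scheduling, SMD = (FC-theta)/100*depth*1000; ETc = ET0*Kc; interval = SMD/ETc.
Step 1 — soil moisture deficit:
  SMD = (35.7 - 16.9)/100 * 0.5167 * 1000 = 97.1396 mm
Step 2 — daily crop ET (ETc = ET0*Kc):
  ETc = 4.619 * 0.6729 = 3.10813 mm/day
Step 3 — irrigation interval (SMD/ETc):
  interval = 97.1396 / 3.10813 = 31.25 days
Therefore the irrigation interval = 31.25 days.


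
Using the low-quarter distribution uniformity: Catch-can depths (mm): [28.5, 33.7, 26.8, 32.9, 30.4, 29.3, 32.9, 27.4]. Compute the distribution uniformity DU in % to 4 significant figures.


Approach: apply the low-quarter distribution uniformity, DU = (mean of lowest quarter of readings / overall mean)*100.
sorted lowest 2 of 8: [26.8, 27.4] -> mean = 27.1000 mm
overall mean = 30.2375 mm
DU = (27.1000/30.2375)*100 = 89.62 %
Therefore the distribution uniformity DU = 89.62 %.


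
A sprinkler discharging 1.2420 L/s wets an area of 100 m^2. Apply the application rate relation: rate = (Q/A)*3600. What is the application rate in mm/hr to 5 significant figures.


rate = (1.2420 / 100) * 3600 = 44.712 mm/hr
Therefore the application rate = 44.712 mm/hr.


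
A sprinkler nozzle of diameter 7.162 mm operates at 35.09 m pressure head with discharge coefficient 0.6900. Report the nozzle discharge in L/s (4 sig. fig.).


Approach: apply the orifice equation, Q = Cd*A*sqrt(2*g*h), A = pi*(d/2)^2.
A = pi*(7.162e-3/2)^2 = 4.02864e-05 m^2
Q = 0.6900 * 4.02864e-05 * sqrt(2*9.81*35.09) * 1000 = 0.7294 L/s
Therefore the nozzle discharge = 0.7294 L/s.


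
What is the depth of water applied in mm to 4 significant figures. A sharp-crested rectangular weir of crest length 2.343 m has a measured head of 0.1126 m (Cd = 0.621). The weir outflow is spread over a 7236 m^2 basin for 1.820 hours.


Approach: apply the rectangular weir equation with a volume-to-depth conversion, Q = (2/3)*Cd*L*sqrt(2g)*H^1.5; d = Q*t/A * 1000.
Step 1 — weir discharge:
  Q = (2/3)*0.621*2.343*sqrt(2*9.81)*0.1126^1.5 = 0.162342 m^3/s
Step 2 — volume: V = 0.162342 * 1.820*3600 = 1063.66 m^3
Step 3 — depth: d = V/A * 1000 = 1063.66/7236 * 1000 = 147.0 mm
Therefore the depth of water applied = 147.0 mm.


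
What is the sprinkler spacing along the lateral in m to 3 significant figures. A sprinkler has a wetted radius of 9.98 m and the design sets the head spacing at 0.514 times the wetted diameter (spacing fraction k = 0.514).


Approach: apply the sprinkler spacing rule (spacing as a fraction of wetted diameter), S = k*(2*R).
S = 0.514 * (2 * 9.98) = 10.3 m
Therefore the sprinkler spacing along the lateral = 10.3 m.


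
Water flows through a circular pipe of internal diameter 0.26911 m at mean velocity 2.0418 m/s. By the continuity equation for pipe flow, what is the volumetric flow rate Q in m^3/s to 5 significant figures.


Approach: apply the continuity equation for pipe flow, Q = A * v with A = pi*(D/2)^2.
A = pi*(0.26911/2)^2 = 0.05687869 m^2
Q = 0.05687869 * 2.0418 = 0.11613 m^3/s
Therefore the volumetric flow rate Q = 0.11613 m^3/s.


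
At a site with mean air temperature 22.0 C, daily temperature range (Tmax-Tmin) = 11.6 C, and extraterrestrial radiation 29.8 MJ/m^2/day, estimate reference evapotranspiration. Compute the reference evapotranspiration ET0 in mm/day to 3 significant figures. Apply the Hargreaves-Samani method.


Approach: apply the Hargreaves-Samani method, ET0 = 0.0023*(Tmean+17.8)*sqrt(Tmax-Tmin)*0.408*Ra.
ET0 = 0.0023*(22.0+17.8)*sqrt(11.6)*0.408*29.8 = 3.79 mm/day
Therefore the reference evapotranspiration ET0 = 3.79 mm/day.


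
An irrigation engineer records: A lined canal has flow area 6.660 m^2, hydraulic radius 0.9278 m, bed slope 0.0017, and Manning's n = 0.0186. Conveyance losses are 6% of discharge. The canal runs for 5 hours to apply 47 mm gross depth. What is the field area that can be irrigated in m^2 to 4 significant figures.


Approach: apply Manning's equation with a conveyance and depth budget, Q = (1/n)*A*R^(2/3)*S^(1/2); Q_field = Q*(1-loss); Area = Q_field*t/(d/1000).
Step 1 — canal discharge (Manning's equation):
  Q = (1/0.0186) * 6.660 * 0.9278^(2/3) * 0.0017^(1/2) = 14.0439 m^3/s
Step 2 — delivered flow: Q_field = 14.0439*(1 - 6/100) = 13.2013 m^3/s
Step 3 — volume delivered: V = 13.2013 * 5*3600 = 237623 m^3
Step 4 — area served: A = V / (depth/1000) = 237623 / 0.047 = 5056000 m^2
Therefore the field area that can be irrigated = 5056000 m^2.


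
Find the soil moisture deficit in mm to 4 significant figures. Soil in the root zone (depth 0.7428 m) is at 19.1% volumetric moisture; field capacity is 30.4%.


Approach: apply the soil moisture deficit relation, SMD = (FC - theta)/100 * depth * 1000.
SMD = (30.4 - 19.1)/100 * 0.7428 * 1000 = 83.94 mm
Therefore the soil moisture deficit = 83.94 mm.


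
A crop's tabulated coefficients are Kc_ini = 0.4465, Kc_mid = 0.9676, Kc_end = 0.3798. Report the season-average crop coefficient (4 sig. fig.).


Approach: apply a simple seasonal average, Kc_avg = (Kc_ini + Kc_mid + Kc_end)/3.
Kc_avg = (0.4465 + 0.9676 + 0.3798)/3 = 0.5980
Therefore the season-average crop coefficient = 0.5980.


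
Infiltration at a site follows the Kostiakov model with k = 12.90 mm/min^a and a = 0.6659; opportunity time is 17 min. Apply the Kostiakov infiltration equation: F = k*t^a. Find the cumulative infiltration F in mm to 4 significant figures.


F = 12.90 * 17^0.6659 = 85.10 mm
Therefore the cumulative infiltration F = 85.10 mm.


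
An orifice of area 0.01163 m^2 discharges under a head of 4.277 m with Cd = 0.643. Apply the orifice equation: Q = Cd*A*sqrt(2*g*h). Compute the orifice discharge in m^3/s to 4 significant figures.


Q = 0.643 * 0.01163 * sqrt(2*9.81*4.277) = 0.06850 m^3/s
Therefore the orifice discharge = 0.06850 m^3/s.


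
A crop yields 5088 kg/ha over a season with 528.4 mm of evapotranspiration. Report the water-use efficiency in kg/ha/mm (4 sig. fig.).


Approach: apply the water-use efficiency ratio, WUE = yield/ET.
WUE = 5088 / 528.4 = 9.629 kg/ha/mm
Therefore the water-use efficiency = 9.629 kg/ha/mm.


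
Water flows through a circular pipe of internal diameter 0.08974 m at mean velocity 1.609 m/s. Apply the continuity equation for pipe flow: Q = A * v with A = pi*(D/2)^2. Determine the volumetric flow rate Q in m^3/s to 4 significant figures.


A = pi*(0.08974/2)^2 = 0.00632502 m^2
Q = 0.00632502 * 1.609 = 0.01018 m^3/s
Therefore the volumetric flow rate Q = 0.01018 m^3/s.


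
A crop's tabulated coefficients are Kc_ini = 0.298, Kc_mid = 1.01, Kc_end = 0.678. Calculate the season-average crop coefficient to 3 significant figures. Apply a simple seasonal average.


Approach: apply a simple seasonal average, Kc_avg = (Kc_ini + Kc_mid + Kc_end)/3.
Kc_avg = (0.298 + 1.01 + 0.678)/3 = 0.662
Therefore the season-average crop coefficient = 0.662.


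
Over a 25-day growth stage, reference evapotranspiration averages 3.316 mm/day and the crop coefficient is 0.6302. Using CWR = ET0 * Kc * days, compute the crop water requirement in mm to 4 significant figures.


CWR = 3.316 * 0.6302 * 25 = 52.24 mm
Therefore the crop water requirement = 52.24 mm.


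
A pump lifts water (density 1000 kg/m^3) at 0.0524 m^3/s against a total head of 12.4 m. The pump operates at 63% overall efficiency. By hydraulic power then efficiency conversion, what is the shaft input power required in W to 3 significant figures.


Approach: apply hydraulic power then efficiency conversion, P = rho*g*Q*H; P_in = P/eta.
Step 1 — hydraulic power (P = rho*g*Q*H):
  P = 1000 * 9.81 * 0.0524 * 12.4 = 6374.1 W
Step 2 — input power: P_in = P/eta = 6374.1 / 0.63 = 10100 W
Therefore the shaft input power required = 10100 W.


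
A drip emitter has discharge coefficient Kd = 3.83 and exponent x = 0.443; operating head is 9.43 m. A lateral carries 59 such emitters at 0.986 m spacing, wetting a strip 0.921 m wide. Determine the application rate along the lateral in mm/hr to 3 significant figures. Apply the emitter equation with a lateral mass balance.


Approach: apply the emitter equation with a lateral mass balance, q = Kd*h^x; Q = n*q; rate = Q/(n*spacing*width).
Step 1 — single emitter flow (q = Kd*h^x):
  q = 3.83 * 9.43^0.443 = 10.349 L/hr
Step 2 — total lateral flow: Q = 59 * 10.349 = 610.60 L/hr
Step 3 — wetted area: A = 59 * 0.986 * 0.921 = 53.578 m^2
Step 4 — application rate: Q/A = 610.60/53.578 = 11.4 mm/hr
Therefore the application rate along the lateral = 11.4 mm/hr.


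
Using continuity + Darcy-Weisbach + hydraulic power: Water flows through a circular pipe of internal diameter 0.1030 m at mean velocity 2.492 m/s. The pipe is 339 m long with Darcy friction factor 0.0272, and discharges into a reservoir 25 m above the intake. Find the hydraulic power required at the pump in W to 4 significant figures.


Approach: apply continuity + Darcy-Weisbach + hydraulic power, Q = A*v; hf = f*(L/D)*(v^2/(2g)); H = static + hf; P = rho*g*Q*H.
Step 1 — flow rate (continuity, Q = A*v):
  A = pi*(0.1030/2)^2 = 0.00833229 m^2
  Q = 0.00833229 * 2.492 = 0.0207641 m^3/s
Step 2 — friction head loss (Darcy-Weisbach):
  hf = 0.0272 * (339/0.1030) * (2.492^2 / (2*9.81))
  hf = 28.3353 m
Step 3 — total head: H = 25 + 28.3353 = 53.3353 m
Step 4 — hydraulic power (P = rho*g*Q*H):
  P = 1000 * 9.81 * 0.0207641 * 53.3353 = 10860 W
Therefore the hydraulic power required at the pump = 10860 W.


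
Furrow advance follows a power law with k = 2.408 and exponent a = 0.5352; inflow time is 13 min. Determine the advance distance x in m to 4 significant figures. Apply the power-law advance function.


Approach: apply the power-law advance function, x = k*t^a.
x = 2.408 * 13^0.5352 = 9.503 m
Therefore the advance distance x = 9.503 m.


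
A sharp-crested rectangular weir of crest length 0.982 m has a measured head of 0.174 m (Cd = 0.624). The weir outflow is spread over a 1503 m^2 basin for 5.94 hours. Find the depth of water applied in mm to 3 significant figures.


Approach: apply the rectangular weir equation with a volume-to-depth conversion, Q = (2/3)*Cd*L*sqrt(2g)*H^1.5; d = Q*t/A * 1000.
Step 1 — weir discharge:
  Q = (2/3)*0.624*0.982*sqrt(2*9.81)*0.174^1.5 = 0.13133 m^3/s
Step 2 — volume: V = 0.13133 * 5.94*3600 = 2808.5 m^3
Step 3 — depth: d = V/A * 1000 = 2808.5/1503 * 1000 = 1870 mm
Therefore the depth of water applied = 1870 mm.


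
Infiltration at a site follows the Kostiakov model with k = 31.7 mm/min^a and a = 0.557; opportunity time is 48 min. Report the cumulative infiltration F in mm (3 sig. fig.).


Approach: apply the Kostiakov infiltration equation, F = k*t^a.
F = 31.7 * 48^0.557 = 274 mm
Therefore the cumulative infiltration F = 274 mm.


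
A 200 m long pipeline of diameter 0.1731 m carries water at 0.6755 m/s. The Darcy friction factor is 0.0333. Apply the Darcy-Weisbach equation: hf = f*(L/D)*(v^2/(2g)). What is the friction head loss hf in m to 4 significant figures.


hf = 0.0333 * (200/0.1731) * (0.6755^2 / (2*9.81))
hf = 0.8948 m
Therefore the friction head loss hf = 0.8948 m.


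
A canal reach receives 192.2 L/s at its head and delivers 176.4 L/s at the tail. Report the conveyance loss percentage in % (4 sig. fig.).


Approach: apply the conveyance loss ratio, loss% = ((Q_head - Q_tail)/Q_head)*100.
loss = ((192.2 - 176.4)/192.2)*100 = 8.221 %
Therefore the conveyance loss percentage = 8.221 %.


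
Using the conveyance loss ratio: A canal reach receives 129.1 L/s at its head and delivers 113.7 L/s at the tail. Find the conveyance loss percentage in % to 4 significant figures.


Approach: apply the conveyance loss ratio, loss% = ((Q_head - Q_tail)/Q_head)*100.
loss = ((129.1 - 113.7)/129.1)*100 = 11.93 %
Therefore the conveyance loss percentage = 11.93 %.


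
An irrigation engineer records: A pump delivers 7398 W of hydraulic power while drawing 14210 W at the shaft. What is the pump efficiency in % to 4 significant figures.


Approach: apply the efficiency ratio, eta = (P_out/P_in)*100.
eta = (7398 / 14210) * 100 = 52.06 %
Therefore the pump efficiency = 52.06 %.


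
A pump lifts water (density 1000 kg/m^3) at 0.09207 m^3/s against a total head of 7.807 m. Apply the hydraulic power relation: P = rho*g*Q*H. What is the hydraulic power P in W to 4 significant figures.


P = 1000 * 9.81 * 0.09207 * 7.807 = 7051 W
Therefore the hydraulic power P = 7051 W.


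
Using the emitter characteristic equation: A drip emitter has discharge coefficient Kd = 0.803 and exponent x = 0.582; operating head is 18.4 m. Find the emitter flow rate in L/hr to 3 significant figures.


Approach: apply the emitter characteristic equation, q = Kd * h^x.
q = 0.803 * 18.4^0.582 = 4.37 L/hr
Therefore the emitter flow rate = 4.37 L/hr.


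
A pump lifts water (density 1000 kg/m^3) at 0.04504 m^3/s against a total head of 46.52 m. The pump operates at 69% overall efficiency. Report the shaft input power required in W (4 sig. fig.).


Approach: apply hydraulic power then efficiency conversion, P = rho*g*Q*H; P_in = P/eta.
Step 1 — hydraulic power (P = rho*g*Q*H):
  P = 1000 * 9.81 * 0.04504 * 46.52 = 20554.5 W
Step 2 — input power: P_in = P/eta = 20554.5 / 0.69 = 29790 W
Therefore the shaft input power required = 29790 W.


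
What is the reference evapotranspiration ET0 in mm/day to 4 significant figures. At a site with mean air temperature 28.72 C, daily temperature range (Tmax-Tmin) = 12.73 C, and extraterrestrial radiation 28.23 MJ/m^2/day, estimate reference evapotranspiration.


Approach: apply the Hargreaves-Samani method, ET0 = 0.0023*(Tmean+17.8)*sqrt(Tmax-Tmin)*0.408*Ra.
ET0 = 0.0023*(28.72+17.8)*sqrt(12.73)*0.408*28.23 = 4.397 mm/day
Therefore the reference evapotranspiration ET0 = 4.397 mm/day.


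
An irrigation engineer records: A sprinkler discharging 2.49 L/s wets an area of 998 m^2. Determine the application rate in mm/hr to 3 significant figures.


Approach: apply the application rate relation, rate = (Q/A)*3600.
rate = (2.49 / 998) * 3600 = 8.98 mm/hr
Therefore the application rate = 8.98 mm/hr.


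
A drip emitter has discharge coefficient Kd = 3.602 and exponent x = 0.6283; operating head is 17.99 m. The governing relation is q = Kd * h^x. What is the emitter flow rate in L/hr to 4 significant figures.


q = 3.602 * 17.99^0.6283 = 22.14 L/hr
Therefore the emitter flow rate = 22.14 L/hr.


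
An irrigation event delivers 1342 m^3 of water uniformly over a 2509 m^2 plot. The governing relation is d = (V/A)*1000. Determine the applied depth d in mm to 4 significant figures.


d = (1342 / 2509) * 1000 = 534.9 mm
Therefore the applied depth d = 534.9 mm.


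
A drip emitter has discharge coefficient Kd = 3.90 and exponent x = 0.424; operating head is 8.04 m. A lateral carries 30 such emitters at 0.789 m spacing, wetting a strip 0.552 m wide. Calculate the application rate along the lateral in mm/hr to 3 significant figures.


Approach: apply the emitter equation with a lateral mass balance, q = Kd*h^x; Q = n*q; rate = Q/(n*spacing*width).
Step 1 — single emitter flow (q = Kd*h^x):
  q = 3.90 * 8.04^0.424 = 9.4383 L/hr
Step 2 — total lateral flow: Q = 30 * 9.4383 = 283.15 L/hr
Step 3 — wetted area: A = 30 * 0.789 * 0.552 = 13.066 m^2
Step 4 — application rate: Q/A = 283.15/13.066 = 21.7 mm/hr
Therefore the application rate along the lateral = 21.7 mm/hr.


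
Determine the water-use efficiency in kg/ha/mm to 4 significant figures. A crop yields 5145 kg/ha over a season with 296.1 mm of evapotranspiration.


Approach: apply the water-use efficiency ratio, WUE = yield/ET.
WUE = 5145 / 296.1 = 17.38 kg/ha/mm
Therefore the water-use efficiency = 17.38 kg/ha/mm.


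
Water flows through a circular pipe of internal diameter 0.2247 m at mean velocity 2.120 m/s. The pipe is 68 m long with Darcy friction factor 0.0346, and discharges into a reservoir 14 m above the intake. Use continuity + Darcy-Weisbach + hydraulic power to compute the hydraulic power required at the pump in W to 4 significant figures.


Approach: apply continuity + Darcy-Weisbach + hydraulic power, Q = A*v; hf = f*(L/D)*(v^2/(2g)); H = static + hf; P = rho*g*Q*H.
Step 1 — flow rate (continuity, Q = A*v):
  A = pi*(0.2247/2)^2 = 0.0396548 m^2
  Q = 0.0396548 * 2.120 = 0.0840682 m^3/s
Step 2 — friction head loss (Darcy-Weisbach):
  hf = 0.0346 * (68/0.2247) * (2.120^2 / (2*9.81))
  hf = 2.39858 m
Step 3 — total head: H = 14 + 2.39858 = 16.3986 m
Step 4 — hydraulic power (P = rho*g*Q*H):
  P = 1000 * 9.81 * 0.0840682 * 16.3986 = 13520 W
Therefore the hydraulic power required at the pump = 13520 W.


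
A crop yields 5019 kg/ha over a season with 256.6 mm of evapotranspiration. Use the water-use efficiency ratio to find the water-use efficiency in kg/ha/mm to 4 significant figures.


Approach: apply the water-use efficiency ratio, WUE = yield/ET.
WUE = 5019 / 256.6 = 19.56 kg/ha/mm
Therefore the water-use efficiency = 19.56 kg/ha/mm.


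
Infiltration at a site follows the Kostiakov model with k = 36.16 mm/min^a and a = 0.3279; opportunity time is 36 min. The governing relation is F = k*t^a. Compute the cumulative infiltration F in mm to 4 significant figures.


F = 36.16 * 36^0.3279 = 117.1 mm
Therefore the cumulative infiltration F = 117.1 mm.


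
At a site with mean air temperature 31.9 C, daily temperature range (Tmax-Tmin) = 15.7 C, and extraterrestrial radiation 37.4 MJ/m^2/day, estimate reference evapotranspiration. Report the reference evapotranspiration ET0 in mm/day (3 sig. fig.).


Approach: apply the Hargreaves-Samani method, ET0 = 0.0023*(Tmean+17.8)*sqrt(Tmax-Tmin)*0.408*Ra.
ET0 = 0.0023*(31.9+17.8)*sqrt(15.7)*0.408*37.4 = 6.91 mm/day
Therefore the reference evapotranspiration ET0 = 6.91 mm/day.


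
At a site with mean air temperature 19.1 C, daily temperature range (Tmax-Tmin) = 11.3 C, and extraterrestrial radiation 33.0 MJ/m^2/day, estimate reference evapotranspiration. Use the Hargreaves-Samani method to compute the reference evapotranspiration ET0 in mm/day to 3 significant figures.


Approach: apply the Hargreaves-Samani method, ET0 = 0.0023*(Tmean+17.8)*sqrt(Tmax-Tmin)*0.408*Ra.
ET0 = 0.0023*(19.1+17.8)*sqrt(11.3)*0.408*33.0 = 3.84 mm/day
Therefore the reference evapotranspiration ET0 = 3.84 mm/day.


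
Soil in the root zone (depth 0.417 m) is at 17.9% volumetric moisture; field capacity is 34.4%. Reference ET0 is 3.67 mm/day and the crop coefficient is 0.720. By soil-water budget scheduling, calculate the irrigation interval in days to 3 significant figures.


Approach: apply soil-water budget scheduling, SMD = (FC-theta)/100*depth*1000; ETc = ET0*Kc; interval = SMD/ETc.
Step 1 — soil moisture deficit:
  SMD = (34.4 - 17.9)/100 * 0.417 * 1000 = 68.805 mm
Step 2 — daily crop ET (ETc = ET0*Kc):
  ETc = 3.67 * 0.720 = 2.6424 mm/day
Step 3 — irrigation interval (SMD/ETc):
  interval = 68.805 / 2.6424 = 26.0 days
Therefore the irrigation interval = 26.0 days.


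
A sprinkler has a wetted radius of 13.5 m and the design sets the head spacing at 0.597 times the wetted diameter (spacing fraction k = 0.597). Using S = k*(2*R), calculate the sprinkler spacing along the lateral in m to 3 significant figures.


S = 0.597 * (2 * 13.5) = 16.1 m
Therefore the sprinkler spacing along the lateral = 16.1 m.


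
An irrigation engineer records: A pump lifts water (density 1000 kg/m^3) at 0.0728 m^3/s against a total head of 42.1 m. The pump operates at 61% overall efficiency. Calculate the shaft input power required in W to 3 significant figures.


Approach: apply hydraulic power then efficiency conversion, P = rho*g*Q*H; P_in = P/eta.
Step 1 — hydraulic power (P = rho*g*Q*H):
  P = 1000 * 9.81 * 0.0728 * 42.1 = 30066 W
Step 2 — input power: P_in = P/eta = 30066 / 0.61 = 49300 W
Therefore the shaft input power required = 49300 W.


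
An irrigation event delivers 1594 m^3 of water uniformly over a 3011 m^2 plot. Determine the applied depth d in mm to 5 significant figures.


Approach: apply depth from volume over area, d = (V/A)*1000.
d = (1594 / 3011) * 1000 = 529.39 mm
Therefore the applied depth d = 529.39 mm.


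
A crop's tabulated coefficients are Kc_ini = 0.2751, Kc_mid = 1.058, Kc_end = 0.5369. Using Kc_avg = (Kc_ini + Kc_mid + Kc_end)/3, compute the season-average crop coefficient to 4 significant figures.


Kc_avg = (0.2751 + 1.058 + 0.5369)/3 = 0.6233
Therefore the season-average crop coefficient = 0.6233.


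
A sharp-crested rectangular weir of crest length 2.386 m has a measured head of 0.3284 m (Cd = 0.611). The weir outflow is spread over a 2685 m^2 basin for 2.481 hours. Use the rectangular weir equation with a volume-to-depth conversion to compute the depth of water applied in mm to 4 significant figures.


Approach: apply the rectangular weir equation with a volume-to-depth conversion, Q = (2/3)*Cd*L*sqrt(2g)*H^1.5; d = Q*t/A * 1000.
Step 1 — weir discharge:
  Q = (2/3)*0.611*2.386*sqrt(2*9.81)*0.3284^1.5 = 0.810167 m^3/s
Step 2 — volume: V = 0.810167 * 2.481*3600 = 7236.09 m^3
Step 3 — depth: d = V/A * 1000 = 7236.09/2685 * 1000 = 2695 mm
Therefore the depth of water applied = 2695 mm.


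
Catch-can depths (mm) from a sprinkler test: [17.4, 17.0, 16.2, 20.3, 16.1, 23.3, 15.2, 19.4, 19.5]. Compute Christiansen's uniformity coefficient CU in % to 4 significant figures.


Approach: apply Christiansen's uniformity coefficient, CU = (1 - mean_abs_deviation/mean)*100.
mean = 18.2667 mm
mean |d_i - mean| = 2.09630 mm
CU = (1 - 2.09630/18.2667)*100 = 88.52 %
Therefore Christiansen's uniformity coefficient CU = 88.52 %.


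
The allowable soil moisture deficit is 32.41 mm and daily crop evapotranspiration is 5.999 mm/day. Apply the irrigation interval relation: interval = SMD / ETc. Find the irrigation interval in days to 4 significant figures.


interval = 32.41 / 5.999 = 5.403 days
Therefore the irrigation interval = 5.403 days.


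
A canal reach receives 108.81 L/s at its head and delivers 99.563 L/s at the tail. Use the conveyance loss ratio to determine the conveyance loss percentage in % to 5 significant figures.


Approach: apply the conveyance loss ratio, loss% = ((Q_head - Q_tail)/Q_head)*100.
loss = ((108.81 - 99.563)/108.81)*100 = 8.4983 %
Therefore the conveyance loss percentage = 8.4983 %.


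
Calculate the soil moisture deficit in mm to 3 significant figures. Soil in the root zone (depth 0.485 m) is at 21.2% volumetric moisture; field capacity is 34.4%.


Approach: apply the soil moisture deficit relation, SMD = (FC - theta)/100 * depth * 1000.
SMD = (34.4 - 21.2)/100 * 0.485 * 1000 = 64.0 mm
Therefore the soil moisture deficit = 64.0 mm.


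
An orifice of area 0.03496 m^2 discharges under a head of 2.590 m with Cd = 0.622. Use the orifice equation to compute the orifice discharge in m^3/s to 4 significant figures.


Approach: apply the orifice equation, Q = Cd*A*sqrt(2*g*h).
Q = 0.622 * 0.03496 * sqrt(2*9.81*2.590) = 0.1550 m^3/s
Therefore the orifice discharge = 0.1550 m^3/s.


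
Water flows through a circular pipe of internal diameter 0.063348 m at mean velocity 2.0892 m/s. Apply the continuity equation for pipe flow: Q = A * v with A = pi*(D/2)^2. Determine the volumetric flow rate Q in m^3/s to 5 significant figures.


A = pi*(0.063348/2)^2 = 0.003151779 m^2
Q = 0.003151779 * 2.0892 = 0.0065847 m^3/s
Therefore the volumetric flow rate Q = 0.0065847 m^3/s.


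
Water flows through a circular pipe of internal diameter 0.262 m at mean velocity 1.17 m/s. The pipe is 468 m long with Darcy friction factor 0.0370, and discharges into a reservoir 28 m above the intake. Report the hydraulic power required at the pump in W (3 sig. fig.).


Approach: apply continuity + Darcy-Weisbach + hydraulic power, Q = A*v; hf = f*(L/D)*(v^2/(2g)); H = static + hf; P = rho*g*Q*H.
Step 1 — flow rate (continuity, Q = A*v):
  A = pi*(0.262/2)^2 = 0.053913 m^2
  Q = 0.053913 * 1.17 = 0.063078 m^3/s
Step 2 — friction head loss (Darcy-Weisbach):
  hf = 0.0370 * (468/0.262) * (1.17^2 / (2*9.81))
  hf = 4.6113 m
Step 3 — total head: H = 28 + 4.6113 = 32.611 m
Step 4 — hydraulic power (P = rho*g*Q*H):
  P = 1000 * 9.81 * 0.063078 * 32.611 = 20200 W
Therefore the hydraulic power required at the pump = 20200 W.


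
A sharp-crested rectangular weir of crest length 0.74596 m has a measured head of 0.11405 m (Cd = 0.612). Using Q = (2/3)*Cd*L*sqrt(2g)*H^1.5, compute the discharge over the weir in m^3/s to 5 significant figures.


Q = (2/3)*0.612*0.74596*sqrt(2*9.81)*0.11405^1.5 = 0.051924 m^3/s
Therefore the discharge over the weir = 0.051924 m^3/s.


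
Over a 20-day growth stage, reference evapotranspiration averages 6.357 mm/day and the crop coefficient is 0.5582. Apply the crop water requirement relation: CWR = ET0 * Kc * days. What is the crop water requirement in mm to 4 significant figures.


CWR = 6.357 * 0.5582 * 20 = 70.97 mm
Therefore the crop water requirement = 70.97 mm.


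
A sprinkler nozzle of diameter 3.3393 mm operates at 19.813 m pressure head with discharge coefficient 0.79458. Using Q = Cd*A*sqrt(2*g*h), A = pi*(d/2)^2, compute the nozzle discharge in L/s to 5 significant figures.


A = pi*(3.3393e-3/2)^2 = 8.757916e-06 m^2
Q = 0.79458 * 8.757916e-06 * sqrt(2*9.81*19.813) * 1000 = 0.13720 L/s
Therefore the nozzle discharge = 0.13720 L/s.


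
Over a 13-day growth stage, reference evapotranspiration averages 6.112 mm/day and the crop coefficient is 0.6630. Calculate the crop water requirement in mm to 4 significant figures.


Approach: apply the crop water requirement relation, CWR = ET0 * Kc * days.
CWR = 6.112 * 0.6630 * 13 = 52.68 mm
Therefore the crop water requirement = 52.68 mm.


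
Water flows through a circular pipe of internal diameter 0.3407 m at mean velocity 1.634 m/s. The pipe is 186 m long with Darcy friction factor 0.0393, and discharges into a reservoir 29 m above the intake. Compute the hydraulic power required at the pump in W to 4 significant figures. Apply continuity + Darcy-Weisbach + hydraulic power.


Approach: apply continuity + Darcy-Weisbach + hydraulic power, Q = A*v; hf = f*(L/D)*(v^2/(2g)); H = static + hf; P = rho*g*Q*H.
Step 1 — flow rate (continuity, Q = A*v):
  A = pi*(0.3407/2)^2 = 0.0911663 m^2
  Q = 0.0911663 * 1.634 = 0.148966 m^3/s
Step 2 — friction head loss (Darcy-Weisbach):
  hf = 0.0393 * (186/0.3407) * (1.634^2 / (2*9.81))
  hf = 2.91970 m
Step 3 — total head: H = 29 + 2.91970 = 31.9197 m
Step 4 — hydraulic power (P = rho*g*Q*H):
  P = 1000 * 9.81 * 0.148966 * 31.9197 = 46650 W
Therefore the hydraulic power required at the pump = 46650 W.


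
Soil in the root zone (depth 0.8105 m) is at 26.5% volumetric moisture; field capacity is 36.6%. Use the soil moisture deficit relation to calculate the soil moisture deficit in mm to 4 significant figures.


Approach: apply the soil moisture deficit relation, SMD = (FC - theta)/100 * depth * 1000.
SMD = (36.6 - 26.5)/100 * 0.8105 * 1000 = 81.86 mm
Therefore the soil moisture deficit = 81.86 mm.


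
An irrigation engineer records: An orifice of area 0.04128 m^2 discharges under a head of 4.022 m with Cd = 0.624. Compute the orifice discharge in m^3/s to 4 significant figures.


Approach: apply the orifice equation, Q = Cd*A*sqrt(2*g*h).
Q = 0.624 * 0.04128 * sqrt(2*9.81*4.022) = 0.2288 m^3/s
Therefore the orifice discharge = 0.2288 m^3/s.


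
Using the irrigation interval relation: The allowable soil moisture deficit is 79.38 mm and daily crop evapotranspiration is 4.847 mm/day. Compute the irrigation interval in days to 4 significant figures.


Approach: apply the irrigation interval relation, interval = SMD / ETc.
interval = 79.38 / 4.847 = 16.38 days
Therefore the irrigation interval = 16.38 days.


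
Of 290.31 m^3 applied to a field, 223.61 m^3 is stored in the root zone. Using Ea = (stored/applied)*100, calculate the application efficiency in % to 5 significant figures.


Ea = (223.61/290.31)*100 = 77.025 %
Therefore the application efficiency = 77.025 %.


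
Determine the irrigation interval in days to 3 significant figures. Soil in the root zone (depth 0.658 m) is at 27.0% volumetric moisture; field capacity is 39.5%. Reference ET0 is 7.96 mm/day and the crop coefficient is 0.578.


Approach: apply soil-water budget scheduling, SMD = (FC-theta)/100*depth*1000; ETc = ET0*Kc; interval = SMD/ETc.
Step 1 — soil moisture deficit:
  SMD = (39.5 - 27.0)/100 * 0.658 * 1000 = 82.250 mm
Step 2 — daily crop ET (ETc = ET0*Kc):
  ETc = 7.96 * 0.578 = 4.6009 mm/day
Step 3 — irrigation interval (SMD/ETc):
  interval = 82.250 / 4.6009 = 17.9 days
Therefore the irrigation interval = 17.9 days.


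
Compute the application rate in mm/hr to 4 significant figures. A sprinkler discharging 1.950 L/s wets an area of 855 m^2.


Approach: apply the application rate relation, rate = (Q/A)*3600.
rate = (1.950 / 855) * 3600 = 8.211 mm/hr
Therefore the application rate = 8.211 mm/hr.


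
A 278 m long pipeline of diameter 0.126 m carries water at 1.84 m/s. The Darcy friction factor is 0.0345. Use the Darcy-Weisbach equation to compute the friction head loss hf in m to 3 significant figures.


Approach: apply the Darcy-Weisbach equation, hf = f*(L/D)*(v^2/(2g)).
hf = 0.0345 * (278/0.126) * (1.84^2 / (2*9.81))
hf = 13.1 m
Therefore the friction head loss hf = 13.1 m.


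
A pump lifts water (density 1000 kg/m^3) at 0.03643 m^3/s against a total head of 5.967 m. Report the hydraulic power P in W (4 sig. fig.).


Approach: apply the hydraulic power relation, P = rho*g*Q*H.
P = 1000 * 9.81 * 0.03643 * 5.967 = 2132 W
Therefore the hydraulic power P = 2132 W.


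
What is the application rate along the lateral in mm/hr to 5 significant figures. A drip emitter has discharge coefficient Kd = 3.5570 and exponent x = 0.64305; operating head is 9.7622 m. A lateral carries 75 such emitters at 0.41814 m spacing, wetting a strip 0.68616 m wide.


Approach: apply the emitter equation with a lateral mass balance, q = Kd*h^x; Q = n*q; rate = Q/(n*spacing*width).
Step 1 — single emitter flow (q = Kd*h^x):
  q = 3.5570 * 9.7622^0.64305 = 15.39616 L/hr
Step 2 — total lateral flow: Q = 75 * 15.39616 = 1154.712 L/hr
Step 3 — wetted area: A = 75 * 0.41814 * 0.68616 = 21.51832 m^2
Step 4 — application rate: Q/A = 1154.712/21.51832 = 53.662 mm/hr
Therefore the application rate along the lateral = 53.662 mm/hr.


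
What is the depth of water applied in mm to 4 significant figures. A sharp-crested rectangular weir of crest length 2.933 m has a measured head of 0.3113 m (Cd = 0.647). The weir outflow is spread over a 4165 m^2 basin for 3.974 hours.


Approach: apply the rectangular weir equation with a volume-to-depth conversion, Q = (2/3)*Cd*L*sqrt(2g)*H^1.5; d = Q*t/A * 1000.
Step 1 — weir discharge:
  Q = (2/3)*0.647*2.933*sqrt(2*9.81)*0.3113^1.5 = 0.973292 m^3/s
Step 2 — volume: V = 0.973292 * 3.974*3600 = 13924.3 m^3
Step 3 — depth: d = V/A * 1000 = 13924.3/4165 * 1000 = 3343 mm
Therefore the depth of water applied = 3343 mm.


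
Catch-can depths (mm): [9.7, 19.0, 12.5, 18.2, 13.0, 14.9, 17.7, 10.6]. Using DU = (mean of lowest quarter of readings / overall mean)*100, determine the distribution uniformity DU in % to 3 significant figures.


sorted lowest 2 of 8: [9.7, 10.6] -> mean = 10.150 mm
overall mean = 14.450 mm
DU = (10.150/14.450)*100 = 70.2 %
Therefore the distribution uniformity DU = 70.2 %.
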